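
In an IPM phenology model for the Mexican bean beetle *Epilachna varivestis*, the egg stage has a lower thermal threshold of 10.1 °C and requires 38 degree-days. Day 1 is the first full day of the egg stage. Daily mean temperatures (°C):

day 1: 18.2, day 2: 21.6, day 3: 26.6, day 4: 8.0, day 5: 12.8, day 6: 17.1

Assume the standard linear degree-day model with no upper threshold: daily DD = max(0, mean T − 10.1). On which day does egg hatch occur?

day 5

Daily DD above 10.1 °C: 8.1, 11.5, 16.5, 0.0, 2.7, 7.0.
Cumulative: 8.1, 19.6, 36.1, 36.1, 38.8, 45.8.
The total first reaches 38 DD on day 5.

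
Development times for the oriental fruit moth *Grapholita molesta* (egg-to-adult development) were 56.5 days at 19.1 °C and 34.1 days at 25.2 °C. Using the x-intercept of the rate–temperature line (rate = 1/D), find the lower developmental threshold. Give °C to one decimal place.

9.8 °C

Linear rate model ⇒ the product D·(T − T_b) is constant across temperatures.
56.5·(19.1 − T_b) = 34.1·(25.2 − T_b)
T_b = (56.5·19.1 − 34.1·25.2) / (56.5 − 34.1) = 219.83 / 22.4 = 9.814 °C ≈ 9.8 °C.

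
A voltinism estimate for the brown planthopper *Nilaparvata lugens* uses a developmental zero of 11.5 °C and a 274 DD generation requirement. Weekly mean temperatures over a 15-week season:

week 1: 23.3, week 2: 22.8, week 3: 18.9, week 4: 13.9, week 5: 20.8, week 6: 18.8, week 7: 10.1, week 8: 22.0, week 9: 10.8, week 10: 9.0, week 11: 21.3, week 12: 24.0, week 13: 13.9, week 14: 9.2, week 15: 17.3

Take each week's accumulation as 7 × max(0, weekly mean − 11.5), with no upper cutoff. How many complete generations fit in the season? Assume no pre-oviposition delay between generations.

2 generations

Weekly DD (7 × max(0, T̄ − 11.5)): 82.6, 79.1, 51.8, 16.8, 65.1, 51.1, 0.0, 73.5, 0.0, 0.0, 68.6, 87.5, 16.8, 0.0, 40.6.
Season total = 633.5 DD.
Complete generations = ⌊633.5 / 274⌋ = 2.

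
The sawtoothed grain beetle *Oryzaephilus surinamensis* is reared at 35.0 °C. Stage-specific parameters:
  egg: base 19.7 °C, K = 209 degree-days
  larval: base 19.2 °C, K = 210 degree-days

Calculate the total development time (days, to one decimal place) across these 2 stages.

egg: 209 / (35.0 − 19.7) = 209 / 15.3 = 13.660 d.
larval: 210 / (35.0 − 19.2) = 210 / 15.8 = 13.291 d.
Sum = 26.951 ≈ 27.0 days.

27.0 days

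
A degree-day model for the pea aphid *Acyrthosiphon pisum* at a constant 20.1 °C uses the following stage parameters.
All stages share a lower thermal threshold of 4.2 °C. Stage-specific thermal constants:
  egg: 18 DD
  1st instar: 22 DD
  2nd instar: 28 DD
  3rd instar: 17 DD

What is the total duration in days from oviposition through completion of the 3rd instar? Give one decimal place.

Daily accumulation at 20.1 °C = 20.1 − 4.2 = 15.9 DD/day.
Total K = 18 + 22 + 28 + 17 = 85 DD.
Total duration = 85 / 15.9 = 5.346 ≈ 5.3 days.

5.3 days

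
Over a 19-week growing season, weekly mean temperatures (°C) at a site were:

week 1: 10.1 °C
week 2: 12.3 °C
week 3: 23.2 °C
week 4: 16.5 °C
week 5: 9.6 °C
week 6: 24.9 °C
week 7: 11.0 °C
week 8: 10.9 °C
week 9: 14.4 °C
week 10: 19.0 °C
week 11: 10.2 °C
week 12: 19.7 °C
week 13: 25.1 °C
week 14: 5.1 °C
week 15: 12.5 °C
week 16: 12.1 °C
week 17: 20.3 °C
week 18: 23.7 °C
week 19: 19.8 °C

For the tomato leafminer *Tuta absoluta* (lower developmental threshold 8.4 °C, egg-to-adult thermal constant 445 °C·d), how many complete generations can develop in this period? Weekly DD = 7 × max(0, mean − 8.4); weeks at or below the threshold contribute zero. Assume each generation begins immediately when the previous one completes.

Weekly DD (7 × max(0, T̄ − 8.4)): 11.9, 27.3, 103.6, 56.7, 8.4, 115.5, 18.2, 17.5, 42.0, 74.2, 12.6, 79.1, 116.9, 0.0, 28.7, 25.9, 83.3, 107.1, 79.8.
Season total = 1008.7 DD.
Complete generations = ⌊1008.7 / 445⌋ = 2.

2 generations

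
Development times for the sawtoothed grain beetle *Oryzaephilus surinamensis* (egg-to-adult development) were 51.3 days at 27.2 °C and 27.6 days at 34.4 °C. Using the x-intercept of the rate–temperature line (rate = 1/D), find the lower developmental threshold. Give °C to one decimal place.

Linear rate model ⇒ the product D·(T − T_b) is constant across temperatures.
51.3·(27.2 − T_b) = 27.6·(34.4 − T_b)
T_b = (51.3·27.2 − 27.6·34.4) / (51.3 − 27.6) = 445.92 / 23.7 = 18.815 °C ≈ 18.8 °C.

18.8 °C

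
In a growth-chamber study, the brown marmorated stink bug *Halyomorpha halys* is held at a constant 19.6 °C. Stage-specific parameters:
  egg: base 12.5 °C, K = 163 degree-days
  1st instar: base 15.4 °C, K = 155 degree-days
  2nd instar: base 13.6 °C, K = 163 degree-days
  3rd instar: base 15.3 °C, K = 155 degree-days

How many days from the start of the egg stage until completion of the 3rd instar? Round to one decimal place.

123.1 days

egg: 163 / (19.6 − 12.5) = 163 / 7.1 = 22.958 d.
1st instar: 155 / (19.6 − 15.4) = 155 / 4.2 = 36.905 d.
2nd instar: 163 / (19.6 − 13.6) = 163 / 6.0 = 27.167 d.
3rd instar: 155 / (19.6 − 15.3) = 155 / 4.3 = 36.047 d.
Sum = 123.076 ≈ 123.1 days.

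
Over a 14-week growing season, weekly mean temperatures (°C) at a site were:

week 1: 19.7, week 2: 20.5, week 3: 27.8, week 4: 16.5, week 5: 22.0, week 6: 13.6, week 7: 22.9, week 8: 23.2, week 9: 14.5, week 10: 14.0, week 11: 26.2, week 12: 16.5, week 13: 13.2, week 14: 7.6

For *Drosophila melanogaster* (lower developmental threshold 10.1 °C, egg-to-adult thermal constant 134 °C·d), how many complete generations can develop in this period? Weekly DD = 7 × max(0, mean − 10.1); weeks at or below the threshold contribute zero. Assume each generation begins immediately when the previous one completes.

Weekly DD (7 × max(0, T̄ − 10.1)): 67.2, 72.8, 123.9, 44.8, 83.3, 24.5, 89.6, 91.7, 30.8, 27.3, 112.7, 44.8, 21.7, 0.0.
Season total = 835.1 DD.
Complete generations = ⌊835.1 / 134⌋ = 6.

6 generations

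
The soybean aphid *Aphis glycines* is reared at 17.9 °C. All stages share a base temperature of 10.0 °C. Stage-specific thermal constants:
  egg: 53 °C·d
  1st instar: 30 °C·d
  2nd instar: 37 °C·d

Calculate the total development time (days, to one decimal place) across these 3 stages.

15.2 days

Daily accumulation at 17.9 °C = 17.9 − 10.0 = 7.9 DD/day.
Total K = 53 + 30 + 37 = 120 DD.
Total duration = 120 / 7.9 = 15.190 ≈ 15.2 days.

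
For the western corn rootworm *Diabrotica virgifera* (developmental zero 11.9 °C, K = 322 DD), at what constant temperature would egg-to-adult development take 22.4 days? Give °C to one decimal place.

26.3 °C

Required daily accumulation = 322 / 22.4 = 14.375 DD/day.
T = T_base + 14.375 = 11.9 + 14.375 = 26.275 ≈ 26.3 °C.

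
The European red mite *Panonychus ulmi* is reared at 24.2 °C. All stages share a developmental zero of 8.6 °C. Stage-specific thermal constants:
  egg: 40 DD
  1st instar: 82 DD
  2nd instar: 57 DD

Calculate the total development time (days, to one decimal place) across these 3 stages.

Daily accumulation at 24.2 °C = 24.2 − 8.6 = 15.6 DD/day.
Total K = 40 + 82 + 57 = 179 DD.
Total duration = 179 / 15.6 = 11.474 ≈ 11.5 days.

11.5 days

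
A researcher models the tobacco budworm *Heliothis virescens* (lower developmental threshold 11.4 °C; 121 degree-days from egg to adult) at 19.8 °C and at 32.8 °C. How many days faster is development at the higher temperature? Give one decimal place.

8.8 days

At 19.8 °C: 121 / (19.8 − 11.4) = 121 / 8.4 = 14.405 d.
At 32.8 °C: 121 / (32.8 − 11.4) = 121 / 21.4 = 5.654 d.
Difference = |14.405 − 5.654| = 8.751 ≈ 8.8 days.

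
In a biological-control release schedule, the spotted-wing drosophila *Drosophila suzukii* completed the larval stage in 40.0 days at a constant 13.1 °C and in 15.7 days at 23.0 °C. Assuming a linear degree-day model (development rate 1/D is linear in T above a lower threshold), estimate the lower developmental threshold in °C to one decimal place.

Linear rate model ⇒ the product D·(T − T_b) is constant across temperatures.
40.0·(13.1 − T_b) = 15.7·(23.0 − T_b)
T_b = (40.0·13.1 − 15.7·23.0) / (40.0 − 15.7) = 162.90 / 24.3 = 6.704 °C ≈ 6.7 °C.

6.7 °C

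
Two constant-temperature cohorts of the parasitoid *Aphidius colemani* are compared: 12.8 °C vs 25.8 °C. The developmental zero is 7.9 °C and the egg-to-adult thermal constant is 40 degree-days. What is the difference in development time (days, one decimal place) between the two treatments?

5.9 days

At 12.8 °C: 40 / (12.8 − 7.9) = 40 / 4.9 = 8.163 d.
At 25.8 °C: 40 / (25.8 − 7.9) = 40 / 17.9 = 2.235 d.
Difference = |8.163 − 2.235| = 5.929 ≈ 5.9 days.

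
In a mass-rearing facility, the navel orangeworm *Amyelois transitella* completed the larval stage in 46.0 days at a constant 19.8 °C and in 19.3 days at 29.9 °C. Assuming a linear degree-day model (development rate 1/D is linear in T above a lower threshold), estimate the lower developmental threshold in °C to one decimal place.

12.5 °C

Linear rate model ⇒ the product D·(T − T_b) is constant across temperatures.
46.0·(19.8 − T_b) = 19.3·(29.9 − T_b)
T_b = (46.0·19.8 − 19.3·29.9) / (46.0 − 19.3) = 333.73 / 26.7 = 12.499 °C ≈ 12.5 °C.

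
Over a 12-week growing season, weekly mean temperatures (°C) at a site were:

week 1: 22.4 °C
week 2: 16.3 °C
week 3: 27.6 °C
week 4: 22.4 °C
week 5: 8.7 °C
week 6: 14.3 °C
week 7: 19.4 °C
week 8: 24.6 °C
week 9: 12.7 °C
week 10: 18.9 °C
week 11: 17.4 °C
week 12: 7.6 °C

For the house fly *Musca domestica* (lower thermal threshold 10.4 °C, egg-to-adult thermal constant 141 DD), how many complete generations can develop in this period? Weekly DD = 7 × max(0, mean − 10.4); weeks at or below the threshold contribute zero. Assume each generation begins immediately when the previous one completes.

Weekly DD (7 × max(0, T̄ − 10.4)): 84.0, 41.3, 120.4, 84.0, 0.0, 27.3, 63.0, 99.4, 16.1, 59.5, 49.0, 0.0.
Season total = 644.0 DD.
Complete generations = ⌊644.0 / 141⌋ = 4.

4 generations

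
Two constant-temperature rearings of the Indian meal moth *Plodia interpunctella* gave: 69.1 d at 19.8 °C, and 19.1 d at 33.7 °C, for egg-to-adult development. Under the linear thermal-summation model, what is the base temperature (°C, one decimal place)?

Under the model K = D·(T − T_b), so D₁·(T₁ − T_b) = D₂·(T₂ − T_b).
69.1·(19.8 − T_b) = 19.1·(33.7 − T_b)
T_b = (69.1·19.8 − 19.1·33.7) / (69.1 − 19.1) = 724.51 / 50.0 = 14.490 °C ≈ 14.5 °C.

14.5 °C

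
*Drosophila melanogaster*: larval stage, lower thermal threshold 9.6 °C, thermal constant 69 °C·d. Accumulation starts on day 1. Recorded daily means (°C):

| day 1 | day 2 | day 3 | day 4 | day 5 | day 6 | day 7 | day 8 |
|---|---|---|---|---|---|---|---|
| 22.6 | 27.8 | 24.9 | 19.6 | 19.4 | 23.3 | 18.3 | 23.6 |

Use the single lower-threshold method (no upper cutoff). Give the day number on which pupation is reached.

Daily DD above 9.6 °C: 13.0, 18.2, 15.3, 10.0, 9.8, 13.7, 8.7, 14.0.
Cumulative: 13.0, 31.2, 46.5, 56.5, 66.3, 80.0, 88.7, 102.7.
The total first reaches 69 DD on day 6.

day 6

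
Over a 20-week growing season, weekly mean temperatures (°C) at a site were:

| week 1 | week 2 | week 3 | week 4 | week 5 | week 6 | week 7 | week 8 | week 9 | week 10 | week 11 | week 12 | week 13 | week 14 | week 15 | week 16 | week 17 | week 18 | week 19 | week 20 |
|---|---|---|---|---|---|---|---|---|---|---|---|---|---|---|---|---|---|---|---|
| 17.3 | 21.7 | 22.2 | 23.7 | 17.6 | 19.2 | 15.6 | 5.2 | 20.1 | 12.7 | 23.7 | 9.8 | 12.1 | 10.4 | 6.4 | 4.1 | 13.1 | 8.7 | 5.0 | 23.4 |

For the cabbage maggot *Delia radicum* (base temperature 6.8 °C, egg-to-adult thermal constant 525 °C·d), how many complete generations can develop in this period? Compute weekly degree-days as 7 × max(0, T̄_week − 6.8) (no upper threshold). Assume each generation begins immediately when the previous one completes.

Weekly DD (7 × max(0, T̄ − 6.8)): 73.5, 104.3, 107.8, 118.3, 75.6, 86.8, 61.6, 0.0, 93.1, 41.3, 118.3, 21.0, 37.1, 25.2, 0.0, 0.0, 44.1, 13.3, 0.0, 116.2.
Season total = 1137.5 DD.
Complete generations = ⌊1137.5 / 525⌋ = 2.

2 generations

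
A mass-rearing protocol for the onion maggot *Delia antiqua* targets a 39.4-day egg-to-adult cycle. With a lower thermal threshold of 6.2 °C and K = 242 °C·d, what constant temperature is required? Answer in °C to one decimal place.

12.3 °C

Required daily accumulation = 242 / 39.4 = 6.142 DD/day.
T = T_base + 6.142 = 6.2 + 6.142 = 12.342 ≈ 12.3 °C.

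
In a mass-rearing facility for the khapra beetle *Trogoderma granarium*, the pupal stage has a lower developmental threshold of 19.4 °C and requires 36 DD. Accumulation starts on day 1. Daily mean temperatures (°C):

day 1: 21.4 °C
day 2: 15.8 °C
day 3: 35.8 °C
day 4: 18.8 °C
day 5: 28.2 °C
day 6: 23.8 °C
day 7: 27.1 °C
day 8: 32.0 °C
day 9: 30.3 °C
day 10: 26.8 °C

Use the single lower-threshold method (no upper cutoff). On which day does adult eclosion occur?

day 7

Daily DD above 19.4 °C: 2.0, 0.0, 16.4, 0.0, 8.8, 4.4, 7.7, 12.6, 10.9, 7.4.
Cumulative: 2.0, 2.0, 18.4, 18.4, 27.2, 31.6, 39.3, 51.9, 62.8, 70.2.
The total first reaches 36 DD on day 7.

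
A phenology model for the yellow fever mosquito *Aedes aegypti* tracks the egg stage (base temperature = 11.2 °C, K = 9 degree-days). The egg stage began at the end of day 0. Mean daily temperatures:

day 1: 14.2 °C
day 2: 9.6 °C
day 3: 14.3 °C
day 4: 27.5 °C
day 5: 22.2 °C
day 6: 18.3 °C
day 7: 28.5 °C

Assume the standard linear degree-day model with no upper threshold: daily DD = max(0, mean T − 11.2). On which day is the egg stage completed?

day 4

Daily DD above 11.2 °C: 3.0, 0.0, 3.1, 16.3, 11.0, 7.1, 17.3.
Cumulative: 3.0, 3.0, 6.1, 22.4, 33.4, 40.5, 57.8.
The total first reaches 9 DD on day 4.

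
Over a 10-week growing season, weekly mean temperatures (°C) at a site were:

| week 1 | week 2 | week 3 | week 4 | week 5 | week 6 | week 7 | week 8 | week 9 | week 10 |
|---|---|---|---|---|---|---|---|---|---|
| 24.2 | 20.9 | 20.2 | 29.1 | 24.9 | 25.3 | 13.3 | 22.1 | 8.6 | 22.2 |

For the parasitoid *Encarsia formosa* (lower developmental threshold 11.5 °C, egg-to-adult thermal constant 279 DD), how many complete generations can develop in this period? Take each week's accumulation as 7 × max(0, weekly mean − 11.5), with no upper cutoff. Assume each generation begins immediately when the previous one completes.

2 generations

Weekly DD (7 × max(0, T̄ − 11.5)): 88.9, 65.8, 60.9, 123.2, 93.8, 96.6, 12.6, 74.2, 0.0, 74.9.
Season total = 690.9 DD.
Complete generations = ⌊690.9 / 279⌋ = 2.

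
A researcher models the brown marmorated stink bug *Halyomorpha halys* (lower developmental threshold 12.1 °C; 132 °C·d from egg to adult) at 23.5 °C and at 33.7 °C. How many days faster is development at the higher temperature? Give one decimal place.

At 23.5 °C: 132 / (23.5 − 12.1) = 132 / 11.4 = 11.579 d.
At 33.7 °C: 132 / (33.7 − 12.1) = 132 / 21.6 = 6.111 d.
Difference = |11.579 − 6.111| = 5.468 ≈ 5.5 days.

5.5 days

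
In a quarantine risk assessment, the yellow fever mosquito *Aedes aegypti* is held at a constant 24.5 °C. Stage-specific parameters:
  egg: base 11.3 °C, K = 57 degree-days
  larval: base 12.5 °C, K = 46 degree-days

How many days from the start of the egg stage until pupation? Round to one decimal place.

egg: 57 / (24.5 − 11.3) = 57 / 13.2 = 4.318 d.
larval: 46 / (24.5 − 12.5) = 46 / 12.0 = 3.833 d.
Sum = 8.152 ≈ 8.2 days.

8.2 days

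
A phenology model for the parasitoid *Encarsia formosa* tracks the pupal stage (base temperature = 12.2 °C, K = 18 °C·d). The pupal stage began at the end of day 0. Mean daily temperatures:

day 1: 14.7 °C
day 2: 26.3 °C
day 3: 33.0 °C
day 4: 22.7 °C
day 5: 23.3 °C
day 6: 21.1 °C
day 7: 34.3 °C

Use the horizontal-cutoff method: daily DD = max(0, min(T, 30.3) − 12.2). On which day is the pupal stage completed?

day 3

Daily DD above 12.2 °C (capped at 18.1): 2.5, 14.1, 18.1, 10.5, 11.1, 8.9, 18.1.
Cumulative: 2.5, 16.6, 34.7, 45.2, 56.3, 65.2, 83.3.
The total first reaches 18 DD on day 3.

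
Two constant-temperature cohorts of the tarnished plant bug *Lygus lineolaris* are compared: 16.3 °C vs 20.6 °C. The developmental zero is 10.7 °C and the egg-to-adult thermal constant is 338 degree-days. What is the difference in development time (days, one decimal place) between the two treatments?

At 16.3 °C: 338 / (16.3 − 10.7) = 338 / 5.6 = 60.357 d.
At 20.6 °C: 338 / (20.6 − 10.7) = 338 / 9.9 = 34.141 d.
Difference = |60.357 − 34.141| = 26.216 ≈ 26.2 days.

26.2 days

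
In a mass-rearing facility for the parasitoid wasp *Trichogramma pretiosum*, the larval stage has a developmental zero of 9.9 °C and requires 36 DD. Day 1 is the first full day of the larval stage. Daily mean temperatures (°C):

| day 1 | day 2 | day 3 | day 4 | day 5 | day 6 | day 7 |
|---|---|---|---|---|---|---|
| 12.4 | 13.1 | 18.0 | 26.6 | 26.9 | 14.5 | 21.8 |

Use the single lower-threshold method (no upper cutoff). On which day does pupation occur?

day 5

Daily DD above 9.9 °C: 2.5, 3.2, 8.1, 16.7, 17.0, 4.6, 11.9.
Cumulative: 2.5, 5.7, 13.8, 30.5, 47.5, 52.1, 64.0.
The total first reaches 36 DD on day 5.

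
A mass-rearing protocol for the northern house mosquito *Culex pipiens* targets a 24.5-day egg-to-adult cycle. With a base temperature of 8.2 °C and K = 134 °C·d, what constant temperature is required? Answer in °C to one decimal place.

13.7 °C

Required daily accumulation = 134 / 24.5 = 5.469 DD/day.
T = T_base + 5.469 = 8.2 + 5.469 = 13.669 ≈ 13.7 °C.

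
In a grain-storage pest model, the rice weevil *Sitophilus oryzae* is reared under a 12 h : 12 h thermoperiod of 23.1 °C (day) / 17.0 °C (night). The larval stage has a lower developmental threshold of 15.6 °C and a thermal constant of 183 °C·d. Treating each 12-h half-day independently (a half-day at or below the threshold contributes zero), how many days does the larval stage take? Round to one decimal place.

41.1 days

Day half: max(0, 23.1 − 15.6) × 0.5 = 7.5 × 0.5 = 3.75 DD.
Night half: max(0, 17.0 − 15.6) × 0.5 = 1.4 × 0.5 = 0.70 DD.
Per 24 h: 4.45 DD/day.
Duration = 183 / 4.45 = 41.124 ≈ 41.1 days.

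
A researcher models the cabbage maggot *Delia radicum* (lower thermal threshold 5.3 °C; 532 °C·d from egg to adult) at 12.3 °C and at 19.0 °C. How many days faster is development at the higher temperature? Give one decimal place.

37.2 days

At 12.3 °C: 532 / (12.3 − 5.3) = 532 / 7.0 = 76.000 d.
At 19.0 °C: 532 / (19.0 − 5.3) = 532 / 13.7 = 38.832 d.
Difference = |76.000 − 38.832| = 37.168 ≈ 37.2 days.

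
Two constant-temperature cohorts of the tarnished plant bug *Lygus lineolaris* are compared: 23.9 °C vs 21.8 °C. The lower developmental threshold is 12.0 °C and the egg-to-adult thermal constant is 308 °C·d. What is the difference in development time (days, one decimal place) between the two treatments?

At 23.9 °C: 308 / (23.9 − 12.0) = 308 / 11.9 = 25.882 d.
At 21.8 °C: 308 / (21.8 − 12.0) = 308 / 9.8 = 31.429 d.
Difference = |25.882 − 31.429| = 5.546 ≈ 5.5 days.

5.5 days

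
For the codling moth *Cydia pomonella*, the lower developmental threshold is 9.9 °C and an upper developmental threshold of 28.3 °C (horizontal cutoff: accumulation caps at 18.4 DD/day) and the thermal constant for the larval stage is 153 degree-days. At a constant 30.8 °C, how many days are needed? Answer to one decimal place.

Temperature 30.8 °C exceeds the upper threshold, so daily accumulation caps at 28.3 − 9.9 = 18.4 DD/day.
Duration = 153 / 18.4 = 8.315 ≈ 8.3 days.

8.3 days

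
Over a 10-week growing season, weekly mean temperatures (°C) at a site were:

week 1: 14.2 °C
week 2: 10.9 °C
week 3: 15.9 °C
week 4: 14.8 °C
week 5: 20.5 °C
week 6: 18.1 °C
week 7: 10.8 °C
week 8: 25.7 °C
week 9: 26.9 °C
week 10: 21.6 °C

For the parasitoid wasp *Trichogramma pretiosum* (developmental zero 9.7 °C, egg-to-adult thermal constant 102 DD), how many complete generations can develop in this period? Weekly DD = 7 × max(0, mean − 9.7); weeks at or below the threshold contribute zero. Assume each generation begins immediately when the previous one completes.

Weekly DD (7 × max(0, T̄ − 9.7)): 31.5, 8.4, 43.4, 35.7, 75.6, 58.8, 7.7, 112.0, 120.4, 83.3.
Season total = 576.8 DD.
Complete generations = ⌊576.8 / 102⌋ = 5.

5 generations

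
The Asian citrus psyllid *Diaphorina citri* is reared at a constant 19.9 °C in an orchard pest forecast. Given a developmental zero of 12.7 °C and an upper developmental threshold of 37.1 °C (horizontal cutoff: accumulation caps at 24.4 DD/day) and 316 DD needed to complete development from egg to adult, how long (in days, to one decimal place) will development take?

Daily accumulation = 19.9 − 12.7 = 7.2 DD/day.
Duration = 316 / 7.2 = 43.889 ≈ 43.9 days.

43.9 days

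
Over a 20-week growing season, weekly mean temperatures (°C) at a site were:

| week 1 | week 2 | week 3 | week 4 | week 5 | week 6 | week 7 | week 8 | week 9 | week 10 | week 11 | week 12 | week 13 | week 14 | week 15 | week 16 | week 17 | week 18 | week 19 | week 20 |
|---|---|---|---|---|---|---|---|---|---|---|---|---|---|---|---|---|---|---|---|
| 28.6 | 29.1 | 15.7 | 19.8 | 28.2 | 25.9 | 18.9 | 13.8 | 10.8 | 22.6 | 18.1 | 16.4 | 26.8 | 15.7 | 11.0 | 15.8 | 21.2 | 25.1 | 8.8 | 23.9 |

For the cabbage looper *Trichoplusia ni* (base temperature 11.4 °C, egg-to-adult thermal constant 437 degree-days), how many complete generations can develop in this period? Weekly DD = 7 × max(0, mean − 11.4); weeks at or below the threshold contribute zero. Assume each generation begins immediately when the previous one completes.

Weekly DD (7 × max(0, T̄ − 11.4)): 120.4, 123.9, 30.1, 58.8, 117.6, 101.5, 52.5, 16.8, 0.0, 78.4, 46.9, 35.0, 107.8, 30.1, 0.0, 30.8, 68.6, 95.9, 0.0, 87.5.
Season total = 1202.6 DD.
Complete generations = ⌊1202.6 / 437⌋ = 2.

2 generations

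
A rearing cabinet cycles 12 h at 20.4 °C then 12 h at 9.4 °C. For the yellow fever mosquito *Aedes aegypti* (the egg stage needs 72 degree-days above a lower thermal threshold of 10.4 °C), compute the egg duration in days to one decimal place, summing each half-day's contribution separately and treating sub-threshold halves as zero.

Day half: max(0, 20.4 − 10.4) × 0.5 = 10.0 × 0.5 = 5.00 DD.
Night half: max(0, 9.4 − 10.4) × 0.5 = 0.0 × 0.5 = 0.00 DD.
Per 24 h: 5.00 DD/day.
Duration = 72 / 5.00 = 14.400 ≈ 14.4 days.

14.4 days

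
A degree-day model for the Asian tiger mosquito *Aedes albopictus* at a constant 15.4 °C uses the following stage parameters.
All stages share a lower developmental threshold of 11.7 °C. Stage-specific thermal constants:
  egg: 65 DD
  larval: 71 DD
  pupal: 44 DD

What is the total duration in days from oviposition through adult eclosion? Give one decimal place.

48.6 days

Daily accumulation at 15.4 °C = 15.4 − 11.7 = 3.7 DD/day.
Total K = 65 + 71 + 44 = 180 DD.
Total duration = 180 / 3.7 = 48.649 ≈ 48.6 days.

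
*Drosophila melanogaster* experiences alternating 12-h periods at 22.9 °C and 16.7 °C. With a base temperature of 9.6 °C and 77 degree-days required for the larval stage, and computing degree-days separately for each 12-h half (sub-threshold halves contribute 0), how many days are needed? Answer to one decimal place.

Day half: max(0, 22.9 − 9.6) × 0.5 = 13.3 × 0.5 = 6.65 DD.
Night half: max(0, 16.7 − 9.6) × 0.5 = 7.1 × 0.5 = 3.55 DD.
Per 24 h: 10.20 DD/day.
Duration = 77 / 10.20 = 7.549 ≈ 7.5 days.

7.5 days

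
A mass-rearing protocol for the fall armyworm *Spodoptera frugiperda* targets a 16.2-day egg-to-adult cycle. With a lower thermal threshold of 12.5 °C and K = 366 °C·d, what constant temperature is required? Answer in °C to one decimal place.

35.1 °C

Required daily accumulation = 366 / 16.2 = 22.593 DD/day.
T = T_base + 22.593 = 12.5 + 22.593 = 35.093 ≈ 35.1 °C.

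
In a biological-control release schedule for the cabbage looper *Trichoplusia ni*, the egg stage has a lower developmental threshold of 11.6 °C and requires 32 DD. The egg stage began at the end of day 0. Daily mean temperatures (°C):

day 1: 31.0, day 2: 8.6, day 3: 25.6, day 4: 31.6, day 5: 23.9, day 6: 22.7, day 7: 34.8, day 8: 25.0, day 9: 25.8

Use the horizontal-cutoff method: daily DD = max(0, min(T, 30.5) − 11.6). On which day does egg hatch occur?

day 3

Daily DD above 11.6 °C (capped at 18.9): 18.9, 0.0, 14.0, 18.9, 12.3, 11.1, 18.9, 13.4, 14.2.
Cumulative: 18.9, 18.9, 32.9, 51.8, 64.1, 75.2, 94.1, 107.5, 121.7.
The total first reaches 32 DD on day 3.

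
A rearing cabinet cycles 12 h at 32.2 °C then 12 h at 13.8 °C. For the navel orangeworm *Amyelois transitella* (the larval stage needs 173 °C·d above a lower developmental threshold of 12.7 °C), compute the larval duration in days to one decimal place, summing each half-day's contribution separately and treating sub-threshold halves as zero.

16.8 days

Day half: max(0, 32.2 − 12.7) × 0.5 = 19.5 × 0.5 = 9.75 DD.
Night half: max(0, 13.8 − 12.7) × 0.5 = 1.1 × 0.5 = 0.55 DD.
Per 24 h: 10.30 DD/day.
Duration = 173 / 10.30 = 16.796 ≈ 16.8 days.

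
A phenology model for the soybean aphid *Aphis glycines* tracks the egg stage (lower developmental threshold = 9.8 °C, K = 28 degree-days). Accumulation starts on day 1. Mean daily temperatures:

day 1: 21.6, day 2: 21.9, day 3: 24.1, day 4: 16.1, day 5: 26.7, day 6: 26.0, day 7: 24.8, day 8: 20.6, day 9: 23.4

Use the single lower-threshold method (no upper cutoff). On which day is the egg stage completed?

day 3

Daily DD above 9.8 °C: 11.8, 12.1, 14.3, 6.3, 16.9, 16.2, 15.0, 10.8, 13.6.
Cumulative: 11.8, 23.9, 38.2, 44.5, 61.4, 77.6, 92.6, 103.4, 117.0.
The total first reaches 28 DD on day 3.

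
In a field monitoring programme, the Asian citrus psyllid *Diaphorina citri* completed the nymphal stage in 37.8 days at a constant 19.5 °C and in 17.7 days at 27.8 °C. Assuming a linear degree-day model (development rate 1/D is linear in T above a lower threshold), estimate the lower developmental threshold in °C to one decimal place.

Equal thermal constants: D₁(T₁ − T_b) = D₂(T₂ − T_b).
37.8·(19.5 − T_b) = 17.7·(27.8 − T_b)
T_b = (37.8·19.5 − 17.7·27.8) / (37.8 − 17.7) = 245.04 / 20.1 = 12.191 °C ≈ 12.2 °C.

12.2 °C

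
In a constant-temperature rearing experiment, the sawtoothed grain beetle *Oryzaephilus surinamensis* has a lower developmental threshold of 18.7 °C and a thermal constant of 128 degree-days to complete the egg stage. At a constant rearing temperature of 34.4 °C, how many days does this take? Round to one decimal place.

8.2 days

Daily accumulation = 34.4 − 18.7 = 15.7 DD/day.
Duration = 128 / 15.7 = 8.153 ≈ 8.2 days.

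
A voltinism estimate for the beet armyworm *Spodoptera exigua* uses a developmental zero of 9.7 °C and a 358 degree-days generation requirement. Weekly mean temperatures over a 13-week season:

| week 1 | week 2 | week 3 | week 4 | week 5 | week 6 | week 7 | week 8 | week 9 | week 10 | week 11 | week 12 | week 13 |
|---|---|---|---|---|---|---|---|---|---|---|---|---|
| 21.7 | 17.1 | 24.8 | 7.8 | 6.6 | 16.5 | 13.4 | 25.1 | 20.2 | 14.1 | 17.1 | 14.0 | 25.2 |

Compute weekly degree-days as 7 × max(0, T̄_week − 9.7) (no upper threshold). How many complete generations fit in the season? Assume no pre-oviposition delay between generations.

Weekly DD (7 × max(0, T̄ − 9.7)): 84.0, 51.8, 105.7, 0.0, 0.0, 47.6, 25.9, 107.8, 73.5, 30.8, 51.8, 30.1, 108.5.
Season total = 717.5 DD.
Complete generations = ⌊717.5 / 358⌋ = 2.

2 generations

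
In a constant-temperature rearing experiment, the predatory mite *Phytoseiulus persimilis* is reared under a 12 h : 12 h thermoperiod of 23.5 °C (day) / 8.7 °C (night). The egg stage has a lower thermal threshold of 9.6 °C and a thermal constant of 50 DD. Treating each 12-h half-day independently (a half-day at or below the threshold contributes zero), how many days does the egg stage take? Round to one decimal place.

Day half: max(0, 23.5 − 9.6) × 0.5 = 13.9 × 0.5 = 6.95 DD.
Night half: max(0, 8.7 − 9.6) × 0.5 = 0.0 × 0.5 = 0.00 DD.
Per 24 h: 6.95 DD/day.
Duration = 50 / 6.95 = 7.194 ≈ 7.2 days.

7.2 days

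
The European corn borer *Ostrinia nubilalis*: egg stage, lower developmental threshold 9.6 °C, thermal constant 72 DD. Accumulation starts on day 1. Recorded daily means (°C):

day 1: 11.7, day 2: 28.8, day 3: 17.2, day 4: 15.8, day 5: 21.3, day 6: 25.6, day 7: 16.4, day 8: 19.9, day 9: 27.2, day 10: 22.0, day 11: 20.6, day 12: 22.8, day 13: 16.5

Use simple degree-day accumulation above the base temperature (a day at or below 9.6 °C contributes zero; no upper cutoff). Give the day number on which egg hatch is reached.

day 8

Daily DD above 9.6 °C: 2.1, 19.2, 7.6, 6.2, 11.7, 16.0, 6.8, 10.3, 17.6, 12.4, 11.0, 13.2, 6.9.
Cumulative: 2.1, 21.3, 28.9, 35.1, 46.8, 62.8, 69.6, 79.9, 97.5, 109.9, 120.9, 134.1, 141.0.
The total first reaches 72 DD on day 8.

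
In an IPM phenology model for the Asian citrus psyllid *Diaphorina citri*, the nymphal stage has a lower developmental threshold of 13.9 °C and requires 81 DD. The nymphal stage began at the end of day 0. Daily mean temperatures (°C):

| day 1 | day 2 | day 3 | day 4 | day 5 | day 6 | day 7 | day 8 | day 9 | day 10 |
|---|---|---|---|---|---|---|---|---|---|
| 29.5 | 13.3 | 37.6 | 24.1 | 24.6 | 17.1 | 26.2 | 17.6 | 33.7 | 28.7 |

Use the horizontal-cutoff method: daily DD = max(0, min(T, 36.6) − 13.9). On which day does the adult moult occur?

Daily DD above 13.9 °C (capped at 22.7): 15.6, 0.0, 22.7, 10.2, 10.7, 3.2, 12.3, 3.7, 19.8, 14.8.
Cumulative: 15.6, 15.6, 38.3, 48.5, 59.2, 62.4, 74.7, 78.4, 98.2, 113.0.
The total first reaches 81 DD on day 9.

day 9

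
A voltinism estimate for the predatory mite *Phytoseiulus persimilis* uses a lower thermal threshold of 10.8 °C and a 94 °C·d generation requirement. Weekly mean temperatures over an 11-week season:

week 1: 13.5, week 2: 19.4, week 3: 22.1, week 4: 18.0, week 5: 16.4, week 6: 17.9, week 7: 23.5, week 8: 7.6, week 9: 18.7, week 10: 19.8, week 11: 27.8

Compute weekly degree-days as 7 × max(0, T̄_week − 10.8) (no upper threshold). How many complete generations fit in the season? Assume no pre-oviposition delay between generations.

Weekly DD (7 × max(0, T̄ − 10.8)): 18.9, 60.2, 79.1, 50.4, 39.2, 49.7, 88.9, 0.0, 55.3, 63.0, 119.0.
Season total = 623.7 DD.
Complete generations = ⌊623.7 / 94⌋ = 6.

6 generations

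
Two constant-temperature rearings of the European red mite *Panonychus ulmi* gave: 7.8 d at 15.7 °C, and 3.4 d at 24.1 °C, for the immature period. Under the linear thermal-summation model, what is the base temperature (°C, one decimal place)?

9.2 °C

Linear rate model ⇒ the product D·(T − T_b) is constant across temperatures.
7.8·(15.7 − T_b) = 3.4·(24.1 − T_b)
T_b = (7.8·15.7 − 3.4·24.1) / (7.8 − 3.4) = 40.52 / 4.4 = 9.209 °C ≈ 9.2 °C.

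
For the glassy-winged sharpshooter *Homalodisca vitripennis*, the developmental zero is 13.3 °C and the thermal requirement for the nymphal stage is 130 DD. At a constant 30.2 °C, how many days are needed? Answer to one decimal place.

7.7 days

Daily accumulation = 30.2 − 13.3 = 16.9 DD/day.
Duration = 130 / 16.9 = 7.692 ≈ 7.7 days.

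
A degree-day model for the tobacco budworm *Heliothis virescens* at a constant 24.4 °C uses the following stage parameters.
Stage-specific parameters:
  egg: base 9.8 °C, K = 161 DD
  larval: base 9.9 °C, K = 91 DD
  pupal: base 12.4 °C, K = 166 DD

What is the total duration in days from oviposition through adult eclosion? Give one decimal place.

egg: 161 / (24.4 − 9.8) = 161 / 14.6 = 11.027 d.
larval: 91 / (24.4 − 9.9) = 91 / 14.5 = 6.276 d.
pupal: 166 / (24.4 − 12.4) = 166 / 12.0 = 13.833 d.
Sum = 31.137 ≈ 31.1 days.

31.1 days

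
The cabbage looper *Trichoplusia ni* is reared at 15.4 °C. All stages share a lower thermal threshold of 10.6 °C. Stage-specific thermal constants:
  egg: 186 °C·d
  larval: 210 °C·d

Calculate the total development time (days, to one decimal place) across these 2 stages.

82.5 days

Daily accumulation at 15.4 °C = 15.4 − 10.6 = 4.8 DD/day.
Total K = 186 + 210 = 396 DD.
Total duration = 396 / 4.8 = 82.500 ≈ 82.5 days.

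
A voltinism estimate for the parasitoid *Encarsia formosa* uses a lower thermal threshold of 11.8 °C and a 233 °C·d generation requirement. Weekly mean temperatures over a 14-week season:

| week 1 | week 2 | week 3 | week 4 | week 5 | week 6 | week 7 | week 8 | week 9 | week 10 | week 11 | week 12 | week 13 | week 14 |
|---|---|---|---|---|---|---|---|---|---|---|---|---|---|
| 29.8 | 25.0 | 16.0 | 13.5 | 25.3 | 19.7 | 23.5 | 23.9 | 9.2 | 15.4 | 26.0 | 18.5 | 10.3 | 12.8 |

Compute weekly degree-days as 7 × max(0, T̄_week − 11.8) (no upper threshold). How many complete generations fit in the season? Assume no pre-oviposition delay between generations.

3 generations

Weekly DD (7 × max(0, T̄ − 11.8)): 126.0, 92.4, 29.4, 11.9, 94.5, 55.3, 81.9, 84.7, 0.0, 25.2, 99.4, 46.9, 0.0, 7.0.
Season total = 754.6 DD.
Complete generations = ⌊754.6 / 233⌋ = 3.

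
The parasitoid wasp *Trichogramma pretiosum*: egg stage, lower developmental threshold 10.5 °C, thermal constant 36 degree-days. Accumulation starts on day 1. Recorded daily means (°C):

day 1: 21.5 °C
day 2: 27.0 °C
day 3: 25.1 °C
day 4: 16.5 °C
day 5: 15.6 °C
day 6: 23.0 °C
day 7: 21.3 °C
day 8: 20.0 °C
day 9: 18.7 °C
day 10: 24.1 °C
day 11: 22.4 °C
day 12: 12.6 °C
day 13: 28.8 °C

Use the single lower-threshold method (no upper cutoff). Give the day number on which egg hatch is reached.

day 3

Daily DD above 10.5 °C: 11.0, 16.5, 14.6, 6.0, 5.1, 12.5, 10.8, 9.5, 8.2, 13.6, 11.9, 2.1, 18.3.
Cumulative: 11.0, 27.5, 42.1, 48.1, 53.2, 65.7, 76.5, 86.0, 94.2, 107.8, 119.7, 121.8, 140.1.
The total first reaches 36 DD on day 3.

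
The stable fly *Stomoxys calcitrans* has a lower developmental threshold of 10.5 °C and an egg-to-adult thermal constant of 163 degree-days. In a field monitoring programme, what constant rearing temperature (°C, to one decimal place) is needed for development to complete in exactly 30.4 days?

15.9 °C

Required daily accumulation = 163 / 30.4 = 5.362 DD/day.
T = T_base + 5.362 = 10.5 + 5.362 = 15.862 ≈ 15.9 °C.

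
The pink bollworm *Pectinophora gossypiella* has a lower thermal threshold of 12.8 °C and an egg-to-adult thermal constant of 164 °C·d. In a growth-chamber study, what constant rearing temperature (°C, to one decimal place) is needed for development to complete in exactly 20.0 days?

Required daily accumulation = 164 / 20.0 = 8.200 DD/day.
T = T_base + 8.200 = 12.8 + 8.200 = 21.000 ≈ 21.0 °C.

21.0 °C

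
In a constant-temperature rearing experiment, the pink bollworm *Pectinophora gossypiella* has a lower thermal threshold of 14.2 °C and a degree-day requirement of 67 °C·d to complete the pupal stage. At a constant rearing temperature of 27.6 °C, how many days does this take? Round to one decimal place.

Daily accumulation = 27.6 − 14.2 = 13.4 DD/day.
Duration = 67 / 13.4 = 5.000 ≈ 5.0 days.

5.0 days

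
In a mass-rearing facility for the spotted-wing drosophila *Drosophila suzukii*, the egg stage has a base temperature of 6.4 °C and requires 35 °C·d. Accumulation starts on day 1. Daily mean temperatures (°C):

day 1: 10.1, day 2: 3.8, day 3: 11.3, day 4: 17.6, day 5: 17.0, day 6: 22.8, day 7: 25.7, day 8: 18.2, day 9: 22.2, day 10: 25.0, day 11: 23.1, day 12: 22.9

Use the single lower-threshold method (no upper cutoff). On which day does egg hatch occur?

day 6

Daily DD above 6.4 °C: 3.7, 0.0, 4.9, 11.2, 10.6, 16.4, 19.3, 11.8, 15.8, 18.6, 16.7, 16.5.
Cumulative: 3.7, 3.7, 8.6, 19.8, 30.4, 46.8, 66.1, 77.9, 93.7, 112.3, 129.0, 145.5.
The total first reaches 35 DD on day 6.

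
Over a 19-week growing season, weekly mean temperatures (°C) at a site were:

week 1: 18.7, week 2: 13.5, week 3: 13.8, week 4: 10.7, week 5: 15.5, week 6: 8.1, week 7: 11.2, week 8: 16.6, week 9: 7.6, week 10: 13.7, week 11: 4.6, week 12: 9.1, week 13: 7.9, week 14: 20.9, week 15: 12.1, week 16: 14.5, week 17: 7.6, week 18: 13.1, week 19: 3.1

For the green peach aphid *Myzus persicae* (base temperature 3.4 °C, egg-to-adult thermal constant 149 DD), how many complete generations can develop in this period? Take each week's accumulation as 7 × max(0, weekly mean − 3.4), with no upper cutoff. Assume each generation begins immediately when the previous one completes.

Weekly DD (7 × max(0, T̄ − 3.4)): 107.1, 70.7, 72.8, 51.1, 84.7, 32.9, 54.6, 92.4, 29.4, 72.1, 8.4, 39.9, 31.5, 122.5, 60.9, 77.7, 29.4, 67.9, 0.0.
Season total = 1106.0 DD.
Complete generations = ⌊1106.0 / 149⌋ = 7.

7 generations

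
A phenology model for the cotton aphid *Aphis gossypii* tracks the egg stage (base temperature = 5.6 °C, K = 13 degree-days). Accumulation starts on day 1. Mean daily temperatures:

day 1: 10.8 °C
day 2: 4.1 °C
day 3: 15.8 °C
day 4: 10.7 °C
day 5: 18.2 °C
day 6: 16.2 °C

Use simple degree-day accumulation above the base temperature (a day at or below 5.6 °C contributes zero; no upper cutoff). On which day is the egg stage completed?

Daily DD above 5.6 °C: 5.2, 0.0, 10.2, 5.1, 12.6, 10.6.
Cumulative: 5.2, 5.2, 15.4, 20.5, 33.1, 43.7.
The total first reaches 13 DD on day 3.

day 3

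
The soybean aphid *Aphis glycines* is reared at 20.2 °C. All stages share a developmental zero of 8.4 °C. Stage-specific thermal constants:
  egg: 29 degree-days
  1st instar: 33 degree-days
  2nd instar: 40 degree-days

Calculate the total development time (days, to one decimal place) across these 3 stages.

8.6 days

Daily accumulation at 20.2 °C = 20.2 − 8.4 = 11.8 DD/day.
Total K = 29 + 33 + 40 = 102 DD.
Total duration = 102 / 11.8 = 8.644 ≈ 8.6 days.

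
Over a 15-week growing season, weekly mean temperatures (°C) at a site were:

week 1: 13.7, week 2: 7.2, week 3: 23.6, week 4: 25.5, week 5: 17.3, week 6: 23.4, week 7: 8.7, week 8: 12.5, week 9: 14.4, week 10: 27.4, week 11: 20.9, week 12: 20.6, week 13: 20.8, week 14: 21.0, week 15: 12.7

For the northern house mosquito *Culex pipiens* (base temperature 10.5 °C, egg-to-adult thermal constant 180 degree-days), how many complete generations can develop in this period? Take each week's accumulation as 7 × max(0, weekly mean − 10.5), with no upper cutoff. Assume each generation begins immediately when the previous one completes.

4 generations

Weekly DD (7 × max(0, T̄ − 10.5)): 22.4, 0.0, 91.7, 105.0, 47.6, 90.3, 0.0, 14.0, 27.3, 118.3, 72.8, 70.7, 72.1, 73.5, 15.4.
Season total = 821.1 DD.
Complete generations = ⌊821.1 / 180⌋ = 4.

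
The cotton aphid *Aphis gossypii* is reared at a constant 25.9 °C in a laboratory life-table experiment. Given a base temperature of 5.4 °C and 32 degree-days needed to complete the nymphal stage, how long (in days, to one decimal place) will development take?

Daily accumulation = 25.9 − 5.4 = 20.5 DD/day.
Duration = 32 / 20.5 = 1.561 ≈ 1.6 days.

1.6 days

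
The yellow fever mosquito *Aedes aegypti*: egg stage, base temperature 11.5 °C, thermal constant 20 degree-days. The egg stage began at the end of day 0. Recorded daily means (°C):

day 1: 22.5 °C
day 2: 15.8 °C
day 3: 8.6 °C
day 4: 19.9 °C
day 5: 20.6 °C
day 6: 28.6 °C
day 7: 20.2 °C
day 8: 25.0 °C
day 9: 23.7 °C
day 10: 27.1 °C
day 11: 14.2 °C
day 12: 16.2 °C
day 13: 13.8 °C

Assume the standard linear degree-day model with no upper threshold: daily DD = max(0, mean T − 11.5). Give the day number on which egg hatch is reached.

Daily DD above 11.5 °C: 11.0, 4.3, 0.0, 8.4, 9.1, 17.1, 8.7, 13.5, 12.2, 15.6, 2.7, 4.7, 2.3.
Cumulative: 11.0, 15.3, 15.3, 23.7, 32.8, 49.9, 58.6, 72.1, 84.3, 99.9, 102.6, 107.3, 109.6.
The total first reaches 20 DD on day 4.

day 4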